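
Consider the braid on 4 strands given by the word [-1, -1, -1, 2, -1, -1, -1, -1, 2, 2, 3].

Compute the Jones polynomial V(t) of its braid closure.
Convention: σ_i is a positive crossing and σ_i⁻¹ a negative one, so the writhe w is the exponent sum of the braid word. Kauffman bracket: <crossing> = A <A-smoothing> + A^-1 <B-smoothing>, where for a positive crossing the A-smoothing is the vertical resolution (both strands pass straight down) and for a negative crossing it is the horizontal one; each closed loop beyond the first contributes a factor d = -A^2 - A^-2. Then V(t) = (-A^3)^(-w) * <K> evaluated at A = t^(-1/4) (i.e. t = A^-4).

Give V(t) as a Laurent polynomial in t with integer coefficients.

The presented braid s1^-1 s1^-1 s1^-1 s2 s1^-1 s1^-1 s1^-1 s1^-1 s2 s2 s3 on 4 strands reduces by inverse Markov moves (closure unchanged at each step):
  Destabilize: the word has the form β·s3 where s3 occurs only as the final letter (β ∈ B_3); drop it and the last strand → 3 strands.
Reduced to β = s1^-1 s1^-1 s1^-1 s2 s1^-1 s1^-1 s1^-1 s1^-1 s2 s2 on 3 strands, 10 crossings.
Compute on β:
Braid: s1^-1 s1^-1 s1^-1 s2 s1^-1 s1^-1 s1^-1 s1^-1 s2 s2 on 3 strands, 10 crossings.
Writhe w = (#positive) - (#negative) = 3 - 7 = -4.
Enumerate smoothing states for the bracket polynomial. There are 2^10 = 1024 states.
Smooth each crossing (0=||, 1=⌣⌢); contribution A^(Σ sign_k(1-2s_k)) * d^(L-1).
Tabulate the states by total A-exponent and number of loops L (A-exp: L × count):
  A^10: L=8 ×1
  A^8: L=7 ×10
  A^6: L=6 ×44, L=8 ×1
  A^4: L=5 ×112, L=7 ×8
  A^2: L=4 ×182, L=6 ×28
  A^0: L=3 ×194, L=5 ×58
  A^-2: L=2 ×130, L=4 ×79, L=6 ×1
  A^-4: L=1 ×45, L=3 ×70, L=5 ×5
  A^-6: L=2 ×36, L=4 ×9
  A^-8: L=3 ×10
  A^-10: L=4 ×1
Each group contributes A^e * Σ count * d^(L-1):
Powers of d = -A^2 - A^-2: d^2 = A^4 + 2 + A^-4; d^3 = -A^6 - 3*A^2 - 3*A^-2 - A^-6; d^4 = A^8 + 4*A^4 + 6 + 4*A^-4 + A^-8; d^5 = -A^10 - 5*A^6 - 10*A^2 - 10*A^-2 - 5*A^-6 - A^-10; d^6 = A^12 + 6*A^8 + 15*A^4 + 20 + 15*A^-4 + 6*A^-8 + A^-12; d^7 = -A^14 - 7*A^10 - 21*A^6 - 35*A^2 - 35*A^-2 - 21*A^-6 - 7*A^-10 - A^-14.
  A^10 * (d^7) = -A^24 - 7*A^20 - 21*A^16 - 35*A^12 - 35*A^8 - 21*A^4 - 7 - A^-4
  A^8 * (10*d^6) = 10*A^20 + 60*A^16 + 150*A^12 + 200*A^8 + 150*A^4 + 60 + 10*A^-4
  A^6 * (44*d^5 + d^7) = -A^20 - 51*A^16 - 241*A^12 - 475*A^8 - 475*A^4 - 241 - 51*A^-4 - A^-8
  A^4 * (112*d^4 + 8*d^6) = 8*A^16 + 160*A^12 + 568*A^8 + 832*A^4 + 568 + 160*A^-4 + 8*A^-8
  A^2 * (182*d^3 + 28*d^5) = -28*A^12 - 322*A^8 - 826*A^4 - 826 - 322*A^-4 - 28*A^-8
  A^0 * (194*d^2 + 58*d^4) = 58*A^8 + 426*A^4 + 736 + 426*A^-4 + 58*A^-8
  A^-2 * (130*d + 79*d^3 + d^5) = -A^8 - 84*A^4 - 377 - 377*A^-4 - 84*A^-8 - A^-12
  A^-4 * (45 + 70*d^2 + 5*d^4) = 5*A^4 + 90 + 215*A^-4 + 90*A^-8 + 5*A^-12
  A^-6 * (36*d + 9*d^3) = -9 - 63*A^-4 - 63*A^-8 - 9*A^-12
  A^-8 * (10*d^2) = 10*A^-4 + 20*A^-8 + 10*A^-12
  A^-10 * (d^3) = -A^-4 - 3*A^-8 - 3*A^-12 - A^-16
Summing the groups: <K> = -A^24 + 2*A^20 - 4*A^16 + 6*A^12 - 7*A^8 + 7*A^4 - 6 + 6*A^-4 - 3*A^-8 + 2*A^-12 - A^-16
Normalise by the writhe: (-A^3)^(-w) = (-A^3)^(4) = A^12, so f(A) = A^12 * <K> = -A^36 + 2*A^32 - 4*A^28 + 6*A^24 - 7*A^20 + 7*A^16 - 6*A^12 + 6*A^8 - 3*A^4 + 2 - A^-4.
Substitute A = t^(-1/4), i.e. A^e → t^(-e/4): V(t) = -t + 2 - 3*t^-1 + 6*t^-2 - 6*t^-3 + 7*t^-4 - 7*t^-5 + 6*t^-6 - 4*t^-7 + 2*t^-8 - t^-9

Answer: -t + 2 - 3*t^-1 + 6*t^-2 - 6*t^-3 + 7*t^-4 - 7*t^-5 + 6*t^-6 - 4*t^-7 + 2*t^-8 - t^-9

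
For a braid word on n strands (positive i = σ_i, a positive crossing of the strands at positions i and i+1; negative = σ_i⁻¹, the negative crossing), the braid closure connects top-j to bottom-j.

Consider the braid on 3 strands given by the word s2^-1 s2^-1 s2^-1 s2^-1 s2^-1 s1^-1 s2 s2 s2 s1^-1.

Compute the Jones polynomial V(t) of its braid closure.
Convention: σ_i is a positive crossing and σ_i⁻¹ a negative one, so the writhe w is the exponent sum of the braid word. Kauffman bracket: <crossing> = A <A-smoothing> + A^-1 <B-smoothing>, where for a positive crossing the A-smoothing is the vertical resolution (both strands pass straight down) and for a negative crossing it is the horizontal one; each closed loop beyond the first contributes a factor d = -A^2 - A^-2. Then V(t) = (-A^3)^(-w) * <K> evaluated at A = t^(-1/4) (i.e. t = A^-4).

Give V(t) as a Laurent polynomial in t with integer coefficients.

-1 + 2*t^-1 - 2*t^-2 + 4*t^-3 - 3*t^-4 + 3*t^-5 - 2*t^-6 + t^-7 - t^-8

Derivation:
Braid: s2^-1 s2^-1 s2^-1 s2^-1 s2^-1 s1^-1 s2 s2 s2 s1^-1 on 3 strands, 10 crossings.
Writhe w = (#positive) - (#negative) = 3 - 7 = -4.
Computing the Kauffman bracket via state sum. There are 2^10 = 1024 states.
For each crossing: s=0 is the vertical smoothing, s=1 horizontal. Crossing k contributes A^(sign_k * (1 - 2*s_k)); loop factor d = -A^2 - A^-2.
Tabulate the states by total A-exponent and number of loops L (A-exp: L × count):
  A^10: L=6 ×1
  A^8: L=5 ×10
  A^6: L=4 ×35, L=6 ×10
  A^4: L=3 ×60, L=5 ×50, L=7 ×10
  A^2: L=2 ×55, L=4 ×100, L=6 ×50, L=8 ×5
  A^0: L=1 ×25, L=3 ×101, L=5 ×100, L=7 ×25, L=9 ×1
  A^-2: L=2 ×55, L=4 ×100, L=6 ×50, L=8 ×5
  A^-4: L=1 ×6, L=3 ×54, L=5 ×50, L=7 ×10
  A^-6: L=2 ×9, L=4 ×26, L=6 ×10
  A^-8: L=3 ×5, L=5 ×5
  A^-10: L=4 ×1
Each group contributes A^e * Σ count * d^(L-1):
Powers of d = -A^2 - A^-2: d^2 = A^4 + 2 + A^-4; d^3 = -A^6 - 3*A^2 - 3*A^-2 - A^-6; d^4 = A^8 + 4*A^4 + 6 + 4*A^-4 + A^-8; d^5 = -A^10 - 5*A^6 - 10*A^2 - 10*A^-2 - 5*A^-6 - A^-10; d^6 = A^12 + 6*A^8 + 15*A^4 + 20 + 15*A^-4 + 6*A^-8 + A^-12; d^7 = -A^14 - 7*A^10 - 21*A^6 - 35*A^2 - 35*A^-2 - 21*A^-6 - 7*A^-10 - A^-14; d^8 = A^16 + 8*A^12 + 28*A^8 + 56*A^4 + 70 + 56*A^-4 + 28*A^-8 + 8*A^-12 + A^-16.
  A^10 * (d^5) = -A^20 - 5*A^16 - 10*A^12 - 10*A^8 - 5*A^4 - 1
  A^8 * (10*d^4) = 10*A^16 + 40*A^12 + 60*A^8 + 40*A^4 + 10
  A^6 * (35*d^3 + 10*d^5) = -10*A^16 - 85*A^12 - 205*A^8 - 205*A^4 - 85 - 10*A^-4
  A^4 * (60*d^2 + 50*d^4 + 10*d^6) = 10*A^16 + 110*A^12 + 410*A^8 + 620*A^4 + 410 + 110*A^-4 + 10*A^-8
  A^2 * (55*d + 100*d^3 + 50*d^5 + 5*d^7) = -5*A^16 - 85*A^12 - 455*A^8 - 1030*A^4 - 1030 - 455*A^-4 - 85*A^-8 - 5*A^-12
  A^0 * (25 + 101*d^2 + 100*d^4 + 25*d^6 + d^8) = A^16 + 33*A^12 + 278*A^8 + 932*A^4 + 1397 + 932*A^-4 + 278*A^-8 + 33*A^-12 + A^-16
  A^-2 * (55*d + 100*d^3 + 50*d^5 + 5*d^7) = -5*A^12 - 85*A^8 - 455*A^4 - 1030 - 1030*A^-4 - 455*A^-8 - 85*A^-12 - 5*A^-16
  A^-4 * (6 + 54*d^2 + 50*d^4 + 10*d^6) = 10*A^8 + 110*A^4 + 404 + 614*A^-4 + 404*A^-8 + 110*A^-12 + 10*A^-16
  A^-6 * (9*d + 26*d^3 + 10*d^5) = -10*A^4 - 76 - 187*A^-4 - 187*A^-8 - 76*A^-12 - 10*A^-16
  A^-8 * (5*d^2 + 5*d^4) = 5 + 25*A^-4 + 40*A^-8 + 25*A^-12 + 5*A^-16
  A^-10 * (d^3) = -A^-4 - 3*A^-8 - 3*A^-12 - A^-16
Summing the groups: <K> = -A^20 + A^16 - 2*A^12 + 3*A^8 - 3*A^4 + 4 - 2*A^-4 + 2*A^-8 - A^-12
Normalise by the writhe: (-A^3)^(-w) = (-A^3)^(4) = A^12, so f(A) = A^12 * <K> = -A^32 + A^28 - 2*A^24 + 3*A^20 - 3*A^16 + 4*A^12 - 2*A^8 + 2*A^4 - 1.
Substitute A = t^(-1/4), i.e. A^e → t^(-e/4): V(t) = -1 + 2*t^-1 - 2*t^-2 + 4*t^-3 - 3*t^-4 + 3*t^-5 - 2*t^-6 + t^-7 - t^-8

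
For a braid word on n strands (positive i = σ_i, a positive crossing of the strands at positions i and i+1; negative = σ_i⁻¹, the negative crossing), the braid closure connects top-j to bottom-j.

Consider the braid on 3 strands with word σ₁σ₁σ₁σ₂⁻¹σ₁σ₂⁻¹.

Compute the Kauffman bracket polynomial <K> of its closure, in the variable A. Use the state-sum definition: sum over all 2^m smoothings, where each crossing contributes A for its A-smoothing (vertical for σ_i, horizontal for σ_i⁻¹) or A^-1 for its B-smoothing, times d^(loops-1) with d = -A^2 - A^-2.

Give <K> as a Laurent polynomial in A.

A^10 - A^6 + 2*A^2 - 2*A^-2 + 2*A^-6 - 2*A^-10 + A^-14

Derivation:
Braid: s1 s1 s1 s2^-1 s1 s2^-1 on 3 strands, 6 crossings.
Writhe w = (#positive) - (#negative) = 4 - 2 = 2.
Computing the Kauffman bracket via state sum. There are 2^6 = 64 states.
Each crossing splits two ways (0=vertical, 1=horizontal). The state's weight is A^(#A-smoothings - #B-smoothings) * d^(loops - 1).
Tabulate the states by total A-exponent and number of loops L (A-exp: L × count):
  A^6: L=3 ×1
  A^4: L=2 ×6
  A^2: L=1 ×11, L=3 ×4
  A^0: L=2 ×19, L=4 ×1
  A^-2: L=3 ×15
  A^-4: L=4 ×6
  A^-6: L=5 ×1
Each group contributes A^e * Σ count * d^(L-1):
Powers of d = -A^2 - A^-2: d^2 = A^4 + 2 + A^-4; d^3 = -A^6 - 3*A^2 - 3*A^-2 - A^-6; d^4 = A^8 + 4*A^4 + 6 + 4*A^-4 + A^-8.
  A^6 * (d^2) = A^10 + 2*A^6 + A^2
  A^4 * (6*d) = -6*A^6 - 6*A^2
  A^2 * (11 + 4*d^2) = 4*A^6 + 19*A^2 + 4*A^-2
  A^0 * (19*d + d^3) = -A^6 - 22*A^2 - 22*A^-2 - A^-6
  A^-2 * (15*d^2) = 15*A^2 + 30*A^-2 + 15*A^-6
  A^-4 * (6*d^3) = -6*A^2 - 18*A^-2 - 18*A^-6 - 6*A^-10
  A^-6 * (d^4) = A^2 + 4*A^-2 + 6*A^-6 + 4*A^-10 + A^-14
Summing the groups: <K> = A^10 - A^6 + 2*A^2 - 2*A^-2 + 2*A^-6 - 2*A^-10 + A^-14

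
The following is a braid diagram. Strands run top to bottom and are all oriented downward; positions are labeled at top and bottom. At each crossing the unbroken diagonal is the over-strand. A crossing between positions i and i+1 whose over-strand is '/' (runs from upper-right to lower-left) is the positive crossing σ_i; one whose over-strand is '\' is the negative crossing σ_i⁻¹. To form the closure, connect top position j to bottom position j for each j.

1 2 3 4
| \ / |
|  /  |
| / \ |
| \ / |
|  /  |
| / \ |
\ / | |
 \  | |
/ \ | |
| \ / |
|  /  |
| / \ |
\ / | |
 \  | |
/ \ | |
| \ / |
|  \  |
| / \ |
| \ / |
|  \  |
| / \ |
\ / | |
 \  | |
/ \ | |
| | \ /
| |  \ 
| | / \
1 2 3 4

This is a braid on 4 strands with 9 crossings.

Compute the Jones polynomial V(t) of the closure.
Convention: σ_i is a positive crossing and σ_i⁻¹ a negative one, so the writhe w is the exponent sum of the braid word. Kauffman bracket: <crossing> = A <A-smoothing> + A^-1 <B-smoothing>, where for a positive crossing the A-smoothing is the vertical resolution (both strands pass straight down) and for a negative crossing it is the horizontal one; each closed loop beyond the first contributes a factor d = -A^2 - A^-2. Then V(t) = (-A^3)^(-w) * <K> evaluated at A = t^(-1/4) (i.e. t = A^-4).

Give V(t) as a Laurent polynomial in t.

Reading the diagram top to bottom ('/'-over between positions i,i+1 = s_i, '\'-over = s_i^-1): braid word = s2 s2 s1^-1 s2 s1^-1 s2^-1 s2^-1 s1^-1 s3^-1.
The presented braid s2 s2 s1^-1 s2 s1^-1 s2^-1 s2^-1 s1^-1 s3^-1 on 4 strands reduces by inverse Markov moves (closure unchanged at each step):
  Destabilize: the word has the form β·s3^-1 where s3^-1 occurs only as the final letter (β ∈ B_3); drop it and the last strand → 3 strands.
Reduced to β = s2 s2 s1^-1 s2 s1^-1 s2^-1 s2^-1 s1^-1 on 3 strands, 8 crossings.
Compute on β:
Braid: s2 s2 s1^-1 s2 s1^-1 s2^-1 s2^-1 s1^-1 on 3 strands, 8 crossings.
Writhe w = (#positive) - (#negative) = 3 - 5 = -2.
State-sum expansion of <K>. There are 2^8 = 256 states.
Each crossing splits two ways (0=vertical, 1=horizontal). The state's weight is A^(#A-smoothings - #B-smoothings) * d^(loops - 1).
Tabulate the states by total A-exponent and number of loops L (A-exp: L × count):
  A^8: L=4 ×1
  A^6: L=3 ×8
  A^4: L=2 ×23, L=4 ×5
  A^2: L=1 ×22, L=3 ×33, L=5 ×1
  A^0: L=2 ×52, L=4 ×18
  A^-2: L=1 ×13, L=3 ×37, L=5 ×6
  A^-4: L=2 ×14, L=4 ×13, L=6 ×1
  A^-6: L=3 ×6, L=5 ×2
  A^-8: L=4 ×1
Each group contributes A^e * Σ count * d^(L-1):
Powers of d = -A^2 - A^-2: d^2 = A^4 + 2 + A^-4; d^3 = -A^6 - 3*A^2 - 3*A^-2 - A^-6; d^4 = A^8 + 4*A^4 + 6 + 4*A^-4 + A^-8; d^5 = -A^10 - 5*A^6 - 10*A^2 - 10*A^-2 - 5*A^-6 - A^-10.
  A^8 * (d^3) = -A^14 - 3*A^10 - 3*A^6 - A^2
  A^6 * (8*d^2) = 8*A^10 + 16*A^6 + 8*A^2
  A^4 * (23*d + 5*d^3) = -5*A^10 - 38*A^6 - 38*A^2 - 5*A^-2
  A^2 * (22 + 33*d^2 + d^4) = A^10 + 37*A^6 + 94*A^2 + 37*A^-2 + A^-6
  A^0 * (52*d + 18*d^3) = -18*A^6 - 106*A^2 - 106*A^-2 - 18*A^-6
  A^-2 * (13 + 37*d^2 + 6*d^4) = 6*A^6 + 61*A^2 + 123*A^-2 + 61*A^-6 + 6*A^-10
  A^-4 * (14*d + 13*d^3 + d^5) = -A^6 - 18*A^2 - 63*A^-2 - 63*A^-6 - 18*A^-10 - A^-14
  A^-6 * (6*d^2 + 2*d^4) = 2*A^2 + 14*A^-2 + 24*A^-6 + 14*A^-10 + 2*A^-14
  A^-8 * (d^3) = -A^-2 - 3*A^-6 - 3*A^-10 - A^-14
Summing the groups: <K> = -A^14 + A^10 - A^6 + 2*A^2 - A^-2 + 2*A^-6 - A^-10
Normalise by the writhe: (-A^3)^(-w) = (-A^3)^(2) = A^6, so f(A) = A^6 * <K> = -A^20 + A^16 - A^12 + 2*A^8 - A^4 + 2 - A^-4.
Substitute A = t^(-1/4), i.e. A^e → t^(-e/4): V(t) = -t + 2 - t^-1 + 2*t^-2 - t^-3 + t^-4 - t^-5

Answer: -t + 2 - t^-1 + 2*t^-2 - t^-3 + t^-4 - t^-5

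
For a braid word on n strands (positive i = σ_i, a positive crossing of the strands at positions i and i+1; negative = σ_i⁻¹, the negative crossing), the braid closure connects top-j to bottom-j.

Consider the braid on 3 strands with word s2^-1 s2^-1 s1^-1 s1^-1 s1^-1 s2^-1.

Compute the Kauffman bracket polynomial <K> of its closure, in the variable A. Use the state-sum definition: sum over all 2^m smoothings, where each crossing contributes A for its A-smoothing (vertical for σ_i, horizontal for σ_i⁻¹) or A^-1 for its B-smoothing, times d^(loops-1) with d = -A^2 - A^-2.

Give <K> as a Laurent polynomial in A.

A^14 - 2*A^10 + A^6 - 2*A^2 + 2*A^-2 + A^-10

Derivation:
Braid: s2^-1 s2^-1 s1^-1 s1^-1 s1^-1 s2^-1 on 3 strands, 6 crossings.
Writhe w = (#positive) - (#negative) = 0 - 6 = -6.
Computing the Kauffman bracket via state sum. There are 2^6 = 64 states.
Each crossing splits two ways (0=vertical, 1=horizontal). The state's weight is A^(#A-smoothings - #B-smoothings) * d^(loops - 1).
Tabulate the states by total A-exponent and number of loops L (A-exp: L × count):
  A^6: L=5 ×1
  A^4: L=4 ×6
  A^2: L=3 ×15
  A^0: L=2 ×18, L=4 ×2
  A^-2: L=1 ×9, L=3 ×6
  A^-4: L=2 ×6
  A^-6: L=3 ×1
Each group contributes A^e * Σ count * d^(L-1):
Powers of d = -A^2 - A^-2: d^2 = A^4 + 2 + A^-4; d^3 = -A^6 - 3*A^2 - 3*A^-2 - A^-6; d^4 = A^8 + 4*A^4 + 6 + 4*A^-4 + A^-8.
  A^6 * (d^4) = A^14 + 4*A^10 + 6*A^6 + 4*A^2 + A^-2
  A^4 * (6*d^3) = -6*A^10 - 18*A^6 - 18*A^2 - 6*A^-2
  A^2 * (15*d^2) = 15*A^6 + 30*A^2 + 15*A^-2
  A^0 * (18*d + 2*d^3) = -2*A^6 - 24*A^2 - 24*A^-2 - 2*A^-6
  A^-2 * (9 + 6*d^2) = 6*A^2 + 21*A^-2 + 6*A^-6
  A^-4 * (6*d) = -6*A^-2 - 6*A^-6
  A^-6 * (d^2) = A^-2 + 2*A^-6 + A^-10
Summing the groups: <K> = A^14 - 2*A^10 + A^6 - 2*A^2 + 2*A^-2 + A^-10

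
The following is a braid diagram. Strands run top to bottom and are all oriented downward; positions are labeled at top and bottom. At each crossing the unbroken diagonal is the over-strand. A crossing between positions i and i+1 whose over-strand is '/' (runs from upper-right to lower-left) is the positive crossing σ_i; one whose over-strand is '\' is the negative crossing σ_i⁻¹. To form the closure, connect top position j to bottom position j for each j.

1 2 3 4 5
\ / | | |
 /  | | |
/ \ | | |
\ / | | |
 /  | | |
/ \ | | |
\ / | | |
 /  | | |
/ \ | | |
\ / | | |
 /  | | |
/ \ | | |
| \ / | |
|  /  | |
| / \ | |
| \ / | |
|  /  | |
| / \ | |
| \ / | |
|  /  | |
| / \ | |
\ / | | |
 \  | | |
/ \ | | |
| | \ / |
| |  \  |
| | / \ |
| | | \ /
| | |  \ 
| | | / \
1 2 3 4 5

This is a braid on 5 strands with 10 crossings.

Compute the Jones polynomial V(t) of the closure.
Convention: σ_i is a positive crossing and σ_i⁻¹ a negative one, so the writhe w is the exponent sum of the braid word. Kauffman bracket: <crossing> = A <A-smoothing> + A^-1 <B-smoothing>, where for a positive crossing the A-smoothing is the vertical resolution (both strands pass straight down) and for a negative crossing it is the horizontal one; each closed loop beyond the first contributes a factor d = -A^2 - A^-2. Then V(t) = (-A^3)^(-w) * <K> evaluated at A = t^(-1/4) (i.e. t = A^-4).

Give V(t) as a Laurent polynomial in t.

t^8 - 2*t^7 + t^6 - 2*t^5 + 2*t^4 + t^2

Derivation:
Reading the diagram top to bottom ('/'-over between positions i,i+1 = s_i, '\'-over = s_i^-1): braid word = s1 s1 s1 s1 s2 s2 s2 s1^-1 s3^-1 s4^-1.
The presented braid s1 s1 s1 s1 s2 s2 s2 s1^-1 s3^-1 s4^-1 on 5 strands reduces by inverse Markov moves (closure unchanged at each step):
  Destabilize: the word has the form β·s4^-1 where s4^-1 occurs only as the final letter (β ∈ B_4); drop it and the last strand → 4 strands.
  Destabilize: the word has the form β·s3^-1 where s3^-1 occurs only as the final letter (β ∈ B_3); drop it and the last strand → 3 strands.
  Deconjugate: the word is γ·β·γ⁻¹ with γ = s1 (prefix) and γ⁻¹ = s1^-1 (suffix); strip both.
Reduced to β = s1 s1 s1 s2 s2 s2 on 3 strands, 6 crossings.
Compute on β:
Braid: s1 s1 s1 s2 s2 s2 on 3 strands, 6 crossings.
Writhe w = (#positive) - (#negative) = 6 - 0 = 6.
Computing the Kauffman bracket via state sum. There are 2^6 = 64 states.
Each crossing splits two ways (0=vertical, 1=horizontal). The state's weight is A^(#A-smoothings - #B-smoothings) * d^(loops - 1).
Tabulate the states by total A-exponent and number of loops L (A-exp: L × count):
  A^6: L=3 ×1
  A^4: L=2 ×6
  A^2: L=1 ×9, L=3 ×6
  A^0: L=2 ×18, L=4 ×2
  A^-2: L=3 ×15
  A^-4: L=4 ×6
  A^-6: L=5 ×1
Each group contributes A^e * Σ count * d^(L-1):
Powers of d = -A^2 - A^-2: d^2 = A^4 + 2 + A^-4; d^3 = -A^6 - 3*A^2 - 3*A^-2 - A^-6; d^4 = A^8 + 4*A^4 + 6 + 4*A^-4 + A^-8.
  A^6 * (d^2) = A^10 + 2*A^6 + A^2
  A^4 * (6*d) = -6*A^6 - 6*A^2
  A^2 * (9 + 6*d^2) = 6*A^6 + 21*A^2 + 6*A^-2
  A^0 * (18*d + 2*d^3) = -2*A^6 - 24*A^2 - 24*A^-2 - 2*A^-6
  A^-2 * (15*d^2) = 15*A^2 + 30*A^-2 + 15*A^-6
  A^-4 * (6*d^3) = -6*A^2 - 18*A^-2 - 18*A^-6 - 6*A^-10
  A^-6 * (d^4) = A^2 + 4*A^-2 + 6*A^-6 + 4*A^-10 + A^-14
Summing the groups: <K> = A^10 + 2*A^2 - 2*A^-2 + A^-6 - 2*A^-10 + A^-14
Normalise by the writhe: (-A^3)^(-w) = (-A^3)^(-6) = A^-18, so f(A) = A^-18 * <K> = A^-8 + 2*A^-16 - 2*A^-20 + A^-24 - 2*A^-28 + A^-32.
Substitute A = t^(-1/4), i.e. A^e → t^(-e/4): V(t) = t^8 - 2*t^7 + t^6 - 2*t^5 + 2*t^4 + t^2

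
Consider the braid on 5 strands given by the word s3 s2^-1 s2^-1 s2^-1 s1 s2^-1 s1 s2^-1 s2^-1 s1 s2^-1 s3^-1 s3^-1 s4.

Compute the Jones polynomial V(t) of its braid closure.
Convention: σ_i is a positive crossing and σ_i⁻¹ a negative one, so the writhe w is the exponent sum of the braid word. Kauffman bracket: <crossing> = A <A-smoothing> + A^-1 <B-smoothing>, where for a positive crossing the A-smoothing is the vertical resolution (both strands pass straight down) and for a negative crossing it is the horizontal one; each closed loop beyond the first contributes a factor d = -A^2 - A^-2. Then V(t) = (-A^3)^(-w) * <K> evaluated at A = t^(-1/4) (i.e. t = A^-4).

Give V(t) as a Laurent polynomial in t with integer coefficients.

The presented braid s3 s2^-1 s2^-1 s2^-1 s1 s2^-1 s1 s2^-1 s2^-1 s1 s2^-1 s3^-1 s3^-1 s4 on 5 strands reduces by inverse Markov moves (closure unchanged at each step):
  Destabilize: the word has the form β·s4 where s4 occurs only as the final letter (β ∈ B_4); drop it and the last strand → 4 strands.
  Deconjugate: the word is γ·β·γ⁻¹ with γ = s3 (prefix) and γ⁻¹ = s3^-1 (suffix); strip both.
  Destabilize: the word has the form β·s3^-1 where s3^-1 occurs only as the final letter (β ∈ B_3); drop it and the last strand → 3 strands.
Reduced to β = s2^-1 s2^-1 s2^-1 s1 s2^-1 s1 s2^-1 s2^-1 s1 s2^-1 on 3 strands, 10 crossings.
Compute on β:
Braid: s2^-1 s2^-1 s2^-1 s1 s2^-1 s1 s2^-1 s2^-1 s1 s2^-1 on 3 strands, 10 crossings.
Writhe w = (#positive) - (#negative) = 3 - 7 = -4.
State-sum expansion of <K>. There are 2^10 = 1024 states.
Each crossing splits two ways (0=vertical, 1=horizontal). The state's weight is A^(#A-smoothings - #B-smoothings) * d^(loops - 1).
Tabulate the states by total A-exponent and number of loops L (A-exp: L × count):
  A^10: L=8 ×1
  A^8: L=7 ×10
  A^6: L=6 ×45
  A^4: L=5 ×119, L=7 ×1
  A^2: L=4 ×202, L=6 ×8
  A^0: L=3 ×224, L=5 ×28
  A^-2: L=2 ×156, L=4 ×53, L=6 ×1
  A^-4: L=1 ×57, L=3 ×59, L=5 ×4
  A^-6: L=2 ×38, L=4 ×7
  A^-8: L=3 ×10
  A^-10: L=4 ×1
Each group contributes A^e * Σ count * d^(L-1):
Powers of d = -A^2 - A^-2: d^2 = A^4 + 2 + A^-4; d^3 = -A^6 - 3*A^2 - 3*A^-2 - A^-6; d^4 = A^8 + 4*A^4 + 6 + 4*A^-4 + A^-8; d^5 = -A^10 - 5*A^6 - 10*A^2 - 10*A^-2 - 5*A^-6 - A^-10; d^6 = A^12 + 6*A^8 + 15*A^4 + 20 + 15*A^-4 + 6*A^-8 + A^-12; d^7 = -A^14 - 7*A^10 - 21*A^6 - 35*A^2 - 35*A^-2 - 21*A^-6 - 7*A^-10 - A^-14.
  A^10 * (d^7) = -A^24 - 7*A^20 - 21*A^16 - 35*A^12 - 35*A^8 - 21*A^4 - 7 - A^-4
  A^8 * (10*d^6) = 10*A^20 + 60*A^16 + 150*A^12 + 200*A^8 + 150*A^4 + 60 + 10*A^-4
  A^6 * (45*d^5) = -45*A^16 - 225*A^12 - 450*A^8 - 450*A^4 - 225 - 45*A^-4
  A^4 * (119*d^4 + d^6) = A^16 + 125*A^12 + 491*A^8 + 734*A^4 + 491 + 125*A^-4 + A^-8
  A^2 * (202*d^3 + 8*d^5) = -8*A^12 - 242*A^8 - 686*A^4 - 686 - 242*A^-4 - 8*A^-8
  A^0 * (224*d^2 + 28*d^4) = 28*A^8 + 336*A^4 + 616 + 336*A^-4 + 28*A^-8
  A^-2 * (156*d + 53*d^3 + d^5) = -A^8 - 58*A^4 - 325 - 325*A^-4 - 58*A^-8 - A^-12
  A^-4 * (57 + 59*d^2 + 4*d^4) = 4*A^4 + 75 + 199*A^-4 + 75*A^-8 + 4*A^-12
  A^-6 * (38*d + 7*d^3) = -7 - 59*A^-4 - 59*A^-8 - 7*A^-12
  A^-8 * (10*d^2) = 10*A^-4 + 20*A^-8 + 10*A^-12
  A^-10 * (d^3) = -A^-4 - 3*A^-8 - 3*A^-12 - A^-16
Summing the groups: <K> = -A^24 + 3*A^20 - 5*A^16 + 7*A^12 - 9*A^8 + 9*A^4 - 8 + 7*A^-4 - 4*A^-8 + 3*A^-12 - A^-16
Normalise by the writhe: (-A^3)^(-w) = (-A^3)^(4) = A^12, so f(A) = A^12 * <K> = -A^36 + 3*A^32 - 5*A^28 + 7*A^24 - 9*A^20 + 9*A^16 - 8*A^12 + 7*A^8 - 4*A^4 + 3 - A^-4.
Substitute A = t^(-1/4), i.e. A^e → t^(-e/4): V(t) = -t + 3 - 4*t^-1 + 7*t^-2 - 8*t^-3 + 9*t^-4 - 9*t^-5 + 7*t^-6 - 5*t^-7 + 3*t^-8 - t^-9

Answer: -t + 3 - 4*t^-1 + 7*t^-2 - 8*t^-3 + 9*t^-4 - 9*t^-5 + 7*t^-6 - 5*t^-7 + 3*t^-8 - t^-9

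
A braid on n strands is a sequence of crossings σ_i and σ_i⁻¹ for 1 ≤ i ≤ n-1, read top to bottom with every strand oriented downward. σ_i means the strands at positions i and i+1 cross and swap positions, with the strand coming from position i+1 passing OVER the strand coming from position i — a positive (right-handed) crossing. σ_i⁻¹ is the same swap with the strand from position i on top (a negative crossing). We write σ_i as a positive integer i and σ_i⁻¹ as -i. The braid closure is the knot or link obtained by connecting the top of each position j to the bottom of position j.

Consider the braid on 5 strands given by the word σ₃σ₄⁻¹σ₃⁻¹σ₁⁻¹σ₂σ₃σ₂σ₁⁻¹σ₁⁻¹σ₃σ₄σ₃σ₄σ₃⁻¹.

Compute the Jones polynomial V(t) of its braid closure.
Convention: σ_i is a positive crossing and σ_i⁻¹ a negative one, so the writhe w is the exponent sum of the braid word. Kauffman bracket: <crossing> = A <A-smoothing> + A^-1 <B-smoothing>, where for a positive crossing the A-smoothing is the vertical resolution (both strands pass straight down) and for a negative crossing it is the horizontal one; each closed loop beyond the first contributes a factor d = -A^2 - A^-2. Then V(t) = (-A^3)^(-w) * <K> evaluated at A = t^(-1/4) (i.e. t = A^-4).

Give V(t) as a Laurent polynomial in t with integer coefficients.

The presented braid s3 s4^-1 s3^-1 s1^-1 s2 s3 s2 s1^-1 s1^-1 s3 s4 s3 s4 s3^-1 on 5 strands reduces by inverse Markov moves (closure unchanged at each step):
  Deconjugate: the word is γ·β·γ⁻¹ with γ = s3 (prefix) and γ⁻¹ = s3^-1 (suffix); strip both.
  Deconjugate: the word is γ·β·γ⁻¹ with γ = s4^-1 s3^-1 (prefix) and γ⁻¹ = s3 s4 (suffix); strip both.
Reduced to β = s1^-1 s2 s3 s2 s1^-1 s1^-1 s3 s4 on 5 strands, 8 crossings.
Compute on β:
Braid: s1^-1 s2 s3 s2 s1^-1 s1^-1 s3 s4 on 5 strands, 8 crossings.
Writhe w = (#positive) - (#negative) = 5 - 3 = 2.
State-sum expansion of <K>. There are 2^8 = 256 states.
Smooth each crossing (0=||, 1=⌣⌢); contribution A^(Σ sign_k(1-2s_k)) * d^(L-1).
Tabulate the states by total A-exponent and number of loops L (A-exp: L × count):
  A^8: L=6 ×1
  A^6: L=5 ×8
  A^4: L=4 ×26, L=6 ×2
  A^2: L=3 ×43, L=5 ×13
  A^0: L=2 ×36, L=4 ×34
  A^-2: L=1 ×12, L=3 ×42, L=5 ×2
  A^-4: L=2 ×22, L=4 ×6
  A^-6: L=1 ×3, L=3 ×5
  A^-8: L=2 ×1
Each group contributes A^e * Σ count * d^(L-1):
Powers of d = -A^2 - A^-2: d^2 = A^4 + 2 + A^-4; d^3 = -A^6 - 3*A^2 - 3*A^-2 - A^-6; d^4 = A^8 + 4*A^4 + 6 + 4*A^-4 + A^-8; d^5 = -A^10 - 5*A^6 - 10*A^2 - 10*A^-2 - 5*A^-6 - A^-10.
  A^8 * (d^5) = -A^18 - 5*A^14 - 10*A^10 - 10*A^6 - 5*A^2 - A^-2
  A^6 * (8*d^4) = 8*A^14 + 32*A^10 + 48*A^6 + 32*A^2 + 8*A^-2
  A^4 * (26*d^3 + 2*d^5) = -2*A^14 - 36*A^10 - 98*A^6 - 98*A^2 - 36*A^-2 - 2*A^-6
  A^2 * (43*d^2 + 13*d^4) = 13*A^10 + 95*A^6 + 164*A^2 + 95*A^-2 + 13*A^-6
  A^0 * (36*d + 34*d^3) = -34*A^6 - 138*A^2 - 138*A^-2 - 34*A^-6
  A^-2 * (12 + 42*d^2 + 2*d^4) = 2*A^6 + 50*A^2 + 108*A^-2 + 50*A^-6 + 2*A^-10
  A^-4 * (22*d + 6*d^3) = -6*A^2 - 40*A^-2 - 40*A^-6 - 6*A^-10
  A^-6 * (3 + 5*d^2) = 5*A^-2 + 13*A^-6 + 5*A^-10
  A^-8 * (d) = -A^-6 - A^-10
Summing the groups: <K> = -A^18 + A^14 - A^10 + 3*A^6 - A^2 + A^-2 - A^-6
Normalise by the writhe: (-A^3)^(-w) = (-A^3)^(-2) = A^-6, so f(A) = A^-6 * <K> = -A^12 + A^8 - A^4 + 3 - A^-4 + A^-8 - A^-12.
Substitute A = t^(-1/4), i.e. A^e → t^(-e/4): V(t) = -t^3 + t^2 - t + 3 - t^-1 + t^-2 - t^-3

Answer: -t^3 + t^2 - t + 3 - t^-1 + t^-2 - t^-3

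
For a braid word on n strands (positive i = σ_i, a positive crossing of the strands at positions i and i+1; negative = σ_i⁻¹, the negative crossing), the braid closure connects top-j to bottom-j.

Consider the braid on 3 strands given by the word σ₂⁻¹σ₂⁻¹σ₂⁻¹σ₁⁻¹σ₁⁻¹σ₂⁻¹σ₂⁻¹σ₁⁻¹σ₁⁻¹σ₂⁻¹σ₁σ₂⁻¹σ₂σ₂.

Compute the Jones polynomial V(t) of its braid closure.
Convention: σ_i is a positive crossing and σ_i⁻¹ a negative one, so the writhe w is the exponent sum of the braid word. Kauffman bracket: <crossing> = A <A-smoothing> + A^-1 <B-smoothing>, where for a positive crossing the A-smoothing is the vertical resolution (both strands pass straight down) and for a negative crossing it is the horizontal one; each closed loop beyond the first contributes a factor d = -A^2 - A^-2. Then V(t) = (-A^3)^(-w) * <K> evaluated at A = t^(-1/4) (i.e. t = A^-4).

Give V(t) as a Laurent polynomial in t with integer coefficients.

t^-3 + t^-6 - t^-7 + t^-8 - t^-9 + t^-10 - t^-11

Derivation:
The presented braid s2^-1 s2^-1 s2^-1 s1^-1 s1^-1 s2^-1 s2^-1 s1^-1 s1^-1 s2^-1 s1 s2^-1 s2 s2 on 3 strands reduces by inverse Markov moves (closure unchanged at each step):
  Deconjugate: the word is γ·β·γ⁻¹ with γ = s2^-1 s2^-1 (prefix) and γ⁻¹ = s2 s2 (suffix); strip both.
Reduced to β = s2^-1 s1^-1 s1^-1 s2^-1 s2^-1 s1^-1 s1^-1 s2^-1 s1 s2^-1 on 3 strands, 10 crossings.
Compute on β:
Braid: s2^-1 s1^-1 s1^-1 s2^-1 s2^-1 s1^-1 s1^-1 s2^-1 s1 s2^-1 on 3 strands, 10 crossings.
Writhe w = (#positive) - (#negative) = 1 - 9 = -8.
State-sum expansion of <K>. There are 2^10 = 1024 states.
Each crossing splits two ways (0=vertical, 1=horizontal). The state's weight is A^(#A-smoothings - #B-smoothings) * d^(loops - 1).
Tabulate the states by total A-exponent and number of loops L (A-exp: L × count):
  A^10: L=6 ×1
  A^8: L=5 ×10
  A^6: L=4 ×41, L=6 ×4
  A^4: L=3 ×86, L=5 ×34
  A^2: L=2 ×92, L=4 ×114, L=6 ×4
  A^0: L=1 ×40, L=3 ×185, L=5 ×27
  A^-2: L=2 ×142, L=4 ×67, L=6 ×1
  A^-4: L=1 ×40, L=3 ×76, L=5 ×4
  A^-6: L=2 ×39, L=4 ×6
  A^-8: L=1 ×5, L=3 ×5
  A^-10: L=2 ×1
Each group contributes A^e * Σ count * d^(L-1):
Powers of d = -A^2 - A^-2: d^2 = A^4 + 2 + A^-4; d^3 = -A^6 - 3*A^2 - 3*A^-2 - A^-6; d^4 = A^8 + 4*A^4 + 6 + 4*A^-4 + A^-8; d^5 = -A^10 - 5*A^6 - 10*A^2 - 10*A^-2 - 5*A^-6 - A^-10.
  A^10 * (d^5) = -A^20 - 5*A^16 - 10*A^12 - 10*A^8 - 5*A^4 - 1
  A^8 * (10*d^4) = 10*A^16 + 40*A^12 + 60*A^8 + 40*A^4 + 10
  A^6 * (41*d^3 + 4*d^5) = -4*A^16 - 61*A^12 - 163*A^8 - 163*A^4 - 61 - 4*A^-4
  A^4 * (86*d^2 + 34*d^4) = 34*A^12 + 222*A^8 + 376*A^4 + 222 + 34*A^-4
  A^2 * (92*d + 114*d^3 + 4*d^5) = -4*A^12 - 134*A^8 - 474*A^4 - 474 - 134*A^-4 - 4*A^-8
  A^0 * (40 + 185*d^2 + 27*d^4) = 27*A^8 + 293*A^4 + 572 + 293*A^-4 + 27*A^-8
  A^-2 * (142*d + 67*d^3 + d^5) = -A^8 - 72*A^4 - 353 - 353*A^-4 - 72*A^-8 - A^-12
  A^-4 * (40 + 76*d^2 + 4*d^4) = 4*A^4 + 92 + 216*A^-4 + 92*A^-8 + 4*A^-12
  A^-6 * (39*d + 6*d^3) = -6 - 57*A^-4 - 57*A^-8 - 6*A^-12
  A^-8 * (5 + 5*d^2) = 5*A^-4 + 15*A^-8 + 5*A^-12
  A^-10 * (d) = -A^-8 - A^-12
Summing the groups: <K> = -A^20 + A^16 - A^12 + A^8 - A^4 + 1 + A^-12
Normalise by the writhe: (-A^3)^(-w) = (-A^3)^(8) = A^24, so f(A) = A^24 * <K> = -A^44 + A^40 - A^36 + A^32 - A^28 + A^24 + A^12.
Substitute A = t^(-1/4), i.e. A^e → t^(-e/4): V(t) = t^-3 + t^-6 - t^-7 + t^-8 - t^-9 + t^-10 - t^-11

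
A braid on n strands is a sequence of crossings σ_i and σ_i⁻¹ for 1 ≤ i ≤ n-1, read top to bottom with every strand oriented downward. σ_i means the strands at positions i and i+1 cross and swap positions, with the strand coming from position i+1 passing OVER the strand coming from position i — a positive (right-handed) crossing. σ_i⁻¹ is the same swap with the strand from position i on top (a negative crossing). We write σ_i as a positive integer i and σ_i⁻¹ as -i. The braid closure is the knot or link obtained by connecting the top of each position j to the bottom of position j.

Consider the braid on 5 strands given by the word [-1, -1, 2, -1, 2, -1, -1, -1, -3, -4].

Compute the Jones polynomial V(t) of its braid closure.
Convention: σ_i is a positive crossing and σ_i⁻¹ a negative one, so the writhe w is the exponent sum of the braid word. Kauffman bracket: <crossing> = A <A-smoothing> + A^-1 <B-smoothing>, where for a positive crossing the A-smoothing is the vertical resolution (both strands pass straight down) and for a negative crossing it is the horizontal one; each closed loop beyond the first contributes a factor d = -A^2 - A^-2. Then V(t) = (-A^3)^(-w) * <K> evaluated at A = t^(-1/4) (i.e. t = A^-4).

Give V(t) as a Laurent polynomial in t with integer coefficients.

1 - t^-1 + 2*t^-2 - 2*t^-3 + 3*t^-4 - 3*t^-5 + 2*t^-6 - 2*t^-7 + t^-8

Derivation:
The presented braid s1^-1 s1^-1 s2 s1^-1 s2 s1^-1 s1^-1 s1^-1 s3^-1 s4^-1 on 5 strands reduces by inverse Markov moves (closure unchanged at each step):
  Destabilize: the word has the form β·s4^-1 where s4^-1 occurs only as the final letter (β ∈ B_4); drop it and the last strand → 4 strands.
  Destabilize: the word has the form β·s3^-1 where s3^-1 occurs only as the final letter (β ∈ B_3); drop it and the last strand → 3 strands.
Reduced to β = s1^-1 s1^-1 s2 s1^-1 s2 s1^-1 s1^-1 s1^-1 on 3 strands, 8 crossings.
Compute on β:
Braid: s1^-1 s1^-1 s2 s1^-1 s2 s1^-1 s1^-1 s1^-1 on 3 strands, 8 crossings.
Writhe w = (#positive) - (#negative) = 2 - 6 = -4.
State-sum expansion of <K>. There are 2^8 = 256 states.
Smooth each crossing (0=||, 1=⌣⌢); contribution A^(Σ sign_k(1-2s_k)) * d^(L-1).
Tabulate the states by total A-exponent and number of loops L (A-exp: L × count):
  A^8: L=7 ×1
  A^6: L=6 ×8
  A^4: L=5 ×28
  A^2: L=4 ×55, L=6 ×1
  A^0: L=3 ×65, L=5 ×5
  A^-2: L=2 ×46, L=4 ×10
  A^-4: L=1 ×17, L=3 ×11
  A^-6: L=2 ×8
  A^-8: L=3 ×1
Each group contributes A^e * Σ count * d^(L-1):
Powers of d = -A^2 - A^-2: d^2 = A^4 + 2 + A^-4; d^3 = -A^6 - 3*A^2 - 3*A^-2 - A^-6; d^4 = A^8 + 4*A^4 + 6 + 4*A^-4 + A^-8; d^5 = -A^10 - 5*A^6 - 10*A^2 - 10*A^-2 - 5*A^-6 - A^-10; d^6 = A^12 + 6*A^8 + 15*A^4 + 20 + 15*A^-4 + 6*A^-8 + A^-12.
  A^8 * (d^6) = A^20 + 6*A^16 + 15*A^12 + 20*A^8 + 15*A^4 + 6 + A^-4
  A^6 * (8*d^5) = -8*A^16 - 40*A^12 - 80*A^8 - 80*A^4 - 40 - 8*A^-4
  A^4 * (28*d^4) = 28*A^12 + 112*A^8 + 168*A^4 + 112 + 28*A^-4
  A^2 * (55*d^3 + d^5) = -A^12 - 60*A^8 - 175*A^4 - 175 - 60*A^-4 - A^-8
  A^0 * (65*d^2 + 5*d^4) = 5*A^8 + 85*A^4 + 160 + 85*A^-4 + 5*A^-8
  A^-2 * (46*d + 10*d^3) = -10*A^4 - 76 - 76*A^-4 - 10*A^-8
  A^-4 * (17 + 11*d^2) = 11 + 39*A^-4 + 11*A^-8
  A^-6 * (8*d) = -8*A^-4 - 8*A^-8
  A^-8 * (d^2) = A^-4 + 2*A^-8 + A^-12
Summing the groups: <K> = A^20 - 2*A^16 + 2*A^12 - 3*A^8 + 3*A^4 - 2 + 2*A^-4 - A^-8 + A^-12
Normalise by the writhe: (-A^3)^(-w) = (-A^3)^(4) = A^12, so f(A) = A^12 * <K> = A^32 - 2*A^28 + 2*A^24 - 3*A^20 + 3*A^16 - 2*A^12 + 2*A^8 - A^4 + 1.
Substitute A = t^(-1/4), i.e. A^e → t^(-e/4): V(t) = 1 - t^-1 + 2*t^-2 - 2*t^-3 + 3*t^-4 - 3*t^-5 + 2*t^-6 - 2*t^-7 + t^-8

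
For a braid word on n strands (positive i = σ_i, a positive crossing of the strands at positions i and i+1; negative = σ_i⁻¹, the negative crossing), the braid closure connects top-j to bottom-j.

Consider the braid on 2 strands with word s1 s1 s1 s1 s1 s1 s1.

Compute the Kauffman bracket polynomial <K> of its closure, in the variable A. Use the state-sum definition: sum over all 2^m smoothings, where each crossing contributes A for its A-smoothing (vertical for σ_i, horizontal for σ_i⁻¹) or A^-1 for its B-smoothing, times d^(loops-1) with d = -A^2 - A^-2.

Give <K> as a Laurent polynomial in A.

-A^9 - A + A^-3 - A^-7 + A^-11 - A^-15 + A^-19

Derivation:
Braid: s1 s1 s1 s1 s1 s1 s1 on 2 strands, 7 crossings.
Writhe w = (#positive) - (#negative) = 7 - 0 = 7.
Computing the Kauffman bracket via state sum. There are 2^7 = 128 states.
Smooth each crossing (0=||, 1=⌣⌢); contribution A^(Σ sign_k(1-2s_k)) * d^(L-1).
Tabulate the states by total A-exponent and number of loops L (A-exp: L × count):
  A^7: L=2 ×1
  A^5: L=1 ×7
  A^3: L=2 ×21
  A^1: L=3 ×35
  A^-1: L=4 ×35
  A^-3: L=5 ×21
  A^-5: L=6 ×7
  A^-7: L=7 ×1
Each group contributes A^e * Σ count * d^(L-1):
Powers of d = -A^2 - A^-2: d^2 = A^4 + 2 + A^-4; d^3 = -A^6 - 3*A^2 - 3*A^-2 - A^-6; d^4 = A^8 + 4*A^4 + 6 + 4*A^-4 + A^-8; d^5 = -A^10 - 5*A^6 - 10*A^2 - 10*A^-2 - 5*A^-6 - A^-10; d^6 = A^12 + 6*A^8 + 15*A^4 + 20 + 15*A^-4 + 6*A^-8 + A^-12.
  A^7 * (d) = -A^9 - A^5
  A^5 * (7) = 7*A^5
  A^3 * (21*d) = -21*A^5 - 21*A
  A^1 * (35*d^2) = 35*A^5 + 70*A + 35*A^-3
  A^-1 * (35*d^3) = -35*A^5 - 105*A - 105*A^-3 - 35*A^-7
  A^-3 * (21*d^4) = 21*A^5 + 84*A + 126*A^-3 + 84*A^-7 + 21*A^-11
  A^-5 * (7*d^5) = -7*A^5 - 35*A - 70*A^-3 - 70*A^-7 - 35*A^-11 - 7*A^-15
  A^-7 * (d^6) = A^5 + 6*A + 15*A^-3 + 20*A^-7 + 15*A^-11 + 6*A^-15 + A^-19
Summing the groups: <K> = -A^9 - A + A^-3 - A^-7 + A^-11 - A^-15 + A^-19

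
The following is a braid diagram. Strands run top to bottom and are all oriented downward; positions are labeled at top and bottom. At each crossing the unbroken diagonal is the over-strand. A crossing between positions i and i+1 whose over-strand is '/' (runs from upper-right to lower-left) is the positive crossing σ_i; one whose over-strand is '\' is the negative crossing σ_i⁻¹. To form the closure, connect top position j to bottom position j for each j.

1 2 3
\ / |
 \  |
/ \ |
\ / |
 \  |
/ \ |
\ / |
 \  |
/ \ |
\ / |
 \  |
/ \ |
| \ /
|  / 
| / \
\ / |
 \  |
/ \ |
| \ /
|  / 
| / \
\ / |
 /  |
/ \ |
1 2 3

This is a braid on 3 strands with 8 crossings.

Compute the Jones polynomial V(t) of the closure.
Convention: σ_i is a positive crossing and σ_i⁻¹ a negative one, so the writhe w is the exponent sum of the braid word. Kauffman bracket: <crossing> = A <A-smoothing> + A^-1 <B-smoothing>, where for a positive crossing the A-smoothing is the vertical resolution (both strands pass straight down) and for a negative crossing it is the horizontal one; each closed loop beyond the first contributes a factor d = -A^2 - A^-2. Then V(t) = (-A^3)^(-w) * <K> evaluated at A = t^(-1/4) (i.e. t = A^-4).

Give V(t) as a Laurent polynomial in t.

Reading the diagram top to bottom ('/'-over between positions i,i+1 = s_i, '\'-over = s_i^-1): braid word = s1^-1 s1^-1 s1^-1 s1^-1 s2 s1^-1 s2 s1.
The presented braid s1^-1 s1^-1 s1^-1 s1^-1 s2 s1^-1 s2 s1 on 3 strands reduces by inverse Markov moves (closure unchanged at each step):
  Deconjugate: the word is γ·β·γ⁻¹ with γ = s1^-1 (prefix) and γ⁻¹ = s1 (suffix); strip both.
Reduced to β = s1^-1 s1^-1 s1^-1 s2 s1^-1 s2 on 3 strands, 6 crossings.
Compute on β:
Braid: s1^-1 s1^-1 s1^-1 s2 s1^-1 s2 on 3 strands, 6 crossings.
Writhe w = (#positive) - (#negative) = 2 - 4 = -2.
State-sum expansion of <K>. There are 2^6 = 64 states.
Each crossing splits two ways (0=vertical, 1=horizontal). The state's weight is A^(#A-smoothings - #B-smoothings) * d^(loops - 1).
Tabulate the states by total A-exponent and number of loops L (A-exp: L × count):
  A^6: L=5 ×1
  A^4: L=4 ×6
  A^2: L=3 ×15
  A^0: L=2 ×19, L=4 ×1
  A^-2: L=1 ×11, L=3 ×4
  A^-4: L=2 ×6
  A^-6: L=3 ×1
Each group contributes A^e * Σ count * d^(L-1):
Powers of d = -A^2 - A^-2: d^2 = A^4 + 2 + A^-4; d^3 = -A^6 - 3*A^2 - 3*A^-2 - A^-6; d^4 = A^8 + 4*A^4 + 6 + 4*A^-4 + A^-8.
  A^6 * (d^4) = A^14 + 4*A^10 + 6*A^6 + 4*A^2 + A^-2
  A^4 * (6*d^3) = -6*A^10 - 18*A^6 - 18*A^2 - 6*A^-2
  A^2 * (15*d^2) = 15*A^6 + 30*A^2 + 15*A^-2
  A^0 * (19*d + d^3) = -A^6 - 22*A^2 - 22*A^-2 - A^-6
  A^-2 * (11 + 4*d^2) = 4*A^2 + 19*A^-2 + 4*A^-6
  A^-4 * (6*d) = -6*A^-2 - 6*A^-6
  A^-6 * (d^2) = A^-2 + 2*A^-6 + A^-10
Summing the groups: <K> = A^14 - 2*A^10 + 2*A^6 - 2*A^2 + 2*A^-2 - A^-6 + A^-10
Normalise by the writhe: (-A^3)^(-w) = (-A^3)^(2) = A^6, so f(A) = A^6 * <K> = A^20 - 2*A^16 + 2*A^12 - 2*A^8 + 2*A^4 - 1 + A^-4.
Substitute A = t^(-1/4), i.e. A^e → t^(-e/4): V(t) = t - 1 + 2*t^-1 - 2*t^-2 + 2*t^-3 - 2*t^-4 + t^-5

Answer: t - 1 + 2*t^-1 - 2*t^-2 + 2*t^-3 - 2*t^-4 + t^-5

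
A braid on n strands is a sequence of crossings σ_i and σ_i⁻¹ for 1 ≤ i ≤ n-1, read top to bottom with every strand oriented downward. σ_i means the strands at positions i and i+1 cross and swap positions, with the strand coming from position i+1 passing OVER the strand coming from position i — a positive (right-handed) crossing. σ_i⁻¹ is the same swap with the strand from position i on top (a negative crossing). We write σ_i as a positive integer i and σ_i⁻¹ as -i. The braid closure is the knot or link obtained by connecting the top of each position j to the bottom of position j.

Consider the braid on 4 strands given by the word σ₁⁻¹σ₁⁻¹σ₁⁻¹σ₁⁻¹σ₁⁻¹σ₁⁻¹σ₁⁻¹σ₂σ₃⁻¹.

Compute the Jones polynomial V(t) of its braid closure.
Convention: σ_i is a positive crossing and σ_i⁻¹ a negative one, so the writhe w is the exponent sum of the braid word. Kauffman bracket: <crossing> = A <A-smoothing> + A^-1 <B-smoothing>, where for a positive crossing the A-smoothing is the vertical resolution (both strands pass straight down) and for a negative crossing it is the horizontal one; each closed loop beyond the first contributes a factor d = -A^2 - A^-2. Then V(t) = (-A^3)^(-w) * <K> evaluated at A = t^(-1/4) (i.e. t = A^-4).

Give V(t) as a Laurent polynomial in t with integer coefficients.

The presented braid s1^-1 s1^-1 s1^-1 s1^-1 s1^-1 s1^-1 s1^-1 s2 s3^-1 on 4 strands reduces by inverse Markov moves (closure unchanged at each step):
  Destabilize: the word has the form β·s3^-1 where s3^-1 occurs only as the final letter (β ∈ B_3); drop it and the last strand → 3 strands.
  Destabilize: the word has the form β·s2 where s2 occurs only as the final letter (β ∈ B_2); drop it and the last strand → 2 strands.
Reduced to β = s1^-1 s1^-1 s1^-1 s1^-1 s1^-1 s1^-1 s1^-1 on 2 strands, 7 crossings.
Compute on β:
Braid: s1^-1 s1^-1 s1^-1 s1^-1 s1^-1 s1^-1 s1^-1 on 2 strands, 7 crossings.
Writhe w = (#positive) - (#negative) = 0 - 7 = -7.
Computing the Kauffman bracket via state sum. There are 2^7 = 128 states.
Each crossing splits two ways (0=vertical, 1=horizontal). The state's weight is A^(#A-smoothings - #B-smoothings) * d^(loops - 1).
Tabulate the states by total A-exponent and number of loops L (A-exp: L × count):
  A^7: L=7 ×1
  A^5: L=6 ×7
  A^3: L=5 ×21
  A^1: L=4 ×35
  A^-1: L=3 ×35
  A^-3: L=2 ×21
  A^-5: L=1 ×7
  A^-7: L=2 ×1
Each group contributes A^e * Σ count * d^(L-1):
Powers of d = -A^2 - A^-2: d^2 = A^4 + 2 + A^-4; d^3 = -A^6 - 3*A^2 - 3*A^-2 - A^-6; d^4 = A^8 + 4*A^4 + 6 + 4*A^-4 + A^-8; d^5 = -A^10 - 5*A^6 - 10*A^2 - 10*A^-2 - 5*A^-6 - A^-10; d^6 = A^12 + 6*A^8 + 15*A^4 + 20 + 15*A^-4 + 6*A^-8 + A^-12.
  A^7 * (d^6) = A^19 + 6*A^15 + 15*A^11 + 20*A^7 + 15*A^3 + 6*A^-1 + A^-5
  A^5 * (7*d^5) = -7*A^15 - 35*A^11 - 70*A^7 - 70*A^3 - 35*A^-1 - 7*A^-5
  A^3 * (21*d^4) = 21*A^11 + 84*A^7 + 126*A^3 + 84*A^-1 + 21*A^-5
  A^1 * (35*d^3) = -35*A^7 - 105*A^3 - 105*A^-1 - 35*A^-5
  A^-1 * (35*d^2) = 35*A^3 + 70*A^-1 + 35*A^-5
  A^-3 * (21*d) = -21*A^-1 - 21*A^-5
  A^-5 * (7) = 7*A^-5
  A^-7 * (d) = -A^-5 - A^-9
Summing the groups: <K> = A^19 - A^15 + A^11 - A^7 + A^3 - A^-1 - A^-9
Normalise by the writhe: (-A^3)^(-w) = (-A^3)^(7) = -A^21, so f(A) = -A^21 * <K> = -A^40 + A^36 - A^32 + A^28 - A^24 + A^20 + A^12.
Substitute A = t^(-1/4), i.e. A^e → t^(-e/4): V(t) = t^-3 + t^-5 - t^-6 + t^-7 - t^-8 + t^-9 - t^-10

Answer: t^-3 + t^-5 - t^-6 + t^-7 - t^-8 + t^-9 - t^-10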